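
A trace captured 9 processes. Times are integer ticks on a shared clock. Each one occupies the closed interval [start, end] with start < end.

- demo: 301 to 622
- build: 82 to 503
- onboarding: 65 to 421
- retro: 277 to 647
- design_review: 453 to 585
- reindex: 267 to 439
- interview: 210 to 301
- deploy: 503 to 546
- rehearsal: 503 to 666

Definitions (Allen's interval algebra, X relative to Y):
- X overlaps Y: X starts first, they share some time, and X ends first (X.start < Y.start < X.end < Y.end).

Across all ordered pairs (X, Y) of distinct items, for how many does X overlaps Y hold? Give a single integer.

14

Checking all 72 ordered pairs for relation 'overlaps'; matching pairs in alphabetical order:
(build, demo): build overlaps demo ✓
(build, design_review): build overlaps design_review ✓
(build, retro): build overlaps retro ✓
(demo, rehearsal): demo overlaps rehearsal ✓
(design_review, rehearsal): design_review overlaps rehearsal ✓
(interview, reindex): interview overlaps reindex ✓
(interview, retro): interview overlaps retro ✓
(onboarding, build): onboarding overlaps build ✓
(onboarding, demo): onboarding overlaps demo ✓
(onboarding, reindex): onboarding overlaps reindex ✓
(onboarding, retro): onboarding overlaps retro ✓
(reindex, demo): reindex overlaps demo ✓
(reindex, retro): reindex overlaps retro ✓
(retro, rehearsal): retro overlaps rehearsal ✓
Count: 14.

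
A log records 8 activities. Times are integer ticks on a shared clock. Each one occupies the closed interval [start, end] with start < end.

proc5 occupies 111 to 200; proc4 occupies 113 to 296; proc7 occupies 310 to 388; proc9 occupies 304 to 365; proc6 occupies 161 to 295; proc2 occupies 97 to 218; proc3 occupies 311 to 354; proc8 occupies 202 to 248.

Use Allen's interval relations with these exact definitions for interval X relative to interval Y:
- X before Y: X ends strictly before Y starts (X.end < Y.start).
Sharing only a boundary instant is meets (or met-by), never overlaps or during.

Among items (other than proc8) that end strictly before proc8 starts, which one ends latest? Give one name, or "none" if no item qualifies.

Target proc8 = [202, 248].
proc2 [97, 218] → overlaps → excluded.
proc3 [311, 354] → after → excluded.
proc4 [113, 296] → contains → excluded.
proc5 [111, 200] → before → candidate.
proc6 [161, 295] → contains → excluded.
proc7 [310, 388] → after → excluded.
proc9 [304, 365] → after → excluded.
Among candidates, latest end is 200 → proc5.

proc5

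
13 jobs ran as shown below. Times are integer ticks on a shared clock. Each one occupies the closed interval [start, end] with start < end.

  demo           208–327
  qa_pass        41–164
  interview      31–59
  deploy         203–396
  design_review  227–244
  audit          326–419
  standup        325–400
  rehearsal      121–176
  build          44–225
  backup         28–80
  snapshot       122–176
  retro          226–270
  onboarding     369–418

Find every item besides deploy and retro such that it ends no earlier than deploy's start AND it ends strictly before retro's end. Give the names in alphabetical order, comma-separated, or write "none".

Conditions: its end is no earlier than deploy's start (X.end >= 203) AND its end is strictly before retro's end (X.end < 270).
audit: end 419 >= 203? ✓; end 419 < 270? ✗ → no.
backup: end 80 >= 203? ✗; end 80 < 270? ✓ → no.
build: end 225 >= 203? ✓; end 225 < 270? ✓ → yes.
demo: end 327 >= 203? ✓; end 327 < 270? ✗ → no.
design_review: end 244 >= 203? ✓; end 244 < 270? ✓ → yes.
interview: end 59 >= 203? ✗; end 59 < 270? ✓ → no.
onboarding: end 418 >= 203? ✓; end 418 < 270? ✗ → no.
qa_pass: end 164 >= 203? ✗; end 164 < 270? ✓ → no.
rehearsal: end 176 >= 203? ✗; end 176 < 270? ✓ → no.
snapshot: end 176 >= 203? ✗; end 176 < 270? ✓ → no.
standup: end 400 >= 203? ✓; end 400 < 270? ✗ → no.
Result: build, design_review.

build, design_review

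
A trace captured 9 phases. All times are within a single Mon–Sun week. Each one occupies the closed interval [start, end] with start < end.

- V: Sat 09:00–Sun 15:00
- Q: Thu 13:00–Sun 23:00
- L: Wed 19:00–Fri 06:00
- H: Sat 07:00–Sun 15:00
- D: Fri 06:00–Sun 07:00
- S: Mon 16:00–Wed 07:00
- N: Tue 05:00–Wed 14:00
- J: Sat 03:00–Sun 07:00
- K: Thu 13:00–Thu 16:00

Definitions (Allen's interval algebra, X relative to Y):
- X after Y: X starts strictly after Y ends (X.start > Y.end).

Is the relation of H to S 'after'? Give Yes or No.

Yes

H = [Sat 07:00, Sun 15:00], S = [Mon 16:00, Wed 07:00].
Actual relation of H to S: after.
Asked whether 'after' holds → Yes.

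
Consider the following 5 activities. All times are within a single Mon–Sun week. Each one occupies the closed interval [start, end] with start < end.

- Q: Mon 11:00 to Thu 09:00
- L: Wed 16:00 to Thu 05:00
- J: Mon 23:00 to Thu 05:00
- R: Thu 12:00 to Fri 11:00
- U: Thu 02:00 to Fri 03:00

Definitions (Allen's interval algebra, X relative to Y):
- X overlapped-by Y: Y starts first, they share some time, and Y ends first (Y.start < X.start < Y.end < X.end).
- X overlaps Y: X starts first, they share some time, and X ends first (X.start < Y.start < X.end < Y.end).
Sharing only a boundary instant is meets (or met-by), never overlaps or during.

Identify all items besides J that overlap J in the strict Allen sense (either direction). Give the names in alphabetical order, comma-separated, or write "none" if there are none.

Target J = [Mon 23:00, Thu 05:00].
L [Wed 16:00, Thu 05:00] → finishes → no.
Q [Mon 11:00, Thu 09:00] → contains → no.
R [Thu 12:00, Fri 11:00] → after → no.
U [Thu 02:00, Fri 03:00] → overlapped-by → yes.
Result: U.

U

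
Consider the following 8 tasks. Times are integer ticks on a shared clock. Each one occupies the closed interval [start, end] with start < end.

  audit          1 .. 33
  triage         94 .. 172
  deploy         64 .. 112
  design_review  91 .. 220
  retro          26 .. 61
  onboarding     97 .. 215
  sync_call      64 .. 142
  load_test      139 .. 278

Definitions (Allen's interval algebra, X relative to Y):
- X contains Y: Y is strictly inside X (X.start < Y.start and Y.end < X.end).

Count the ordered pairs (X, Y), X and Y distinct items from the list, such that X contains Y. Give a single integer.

Checking all 56 ordered pairs for relation 'contains'; matching pairs in alphabetical order:
(design_review, onboarding): design_review contains onboarding ✓
(design_review, triage): design_review contains triage ✓
Count: 2.

2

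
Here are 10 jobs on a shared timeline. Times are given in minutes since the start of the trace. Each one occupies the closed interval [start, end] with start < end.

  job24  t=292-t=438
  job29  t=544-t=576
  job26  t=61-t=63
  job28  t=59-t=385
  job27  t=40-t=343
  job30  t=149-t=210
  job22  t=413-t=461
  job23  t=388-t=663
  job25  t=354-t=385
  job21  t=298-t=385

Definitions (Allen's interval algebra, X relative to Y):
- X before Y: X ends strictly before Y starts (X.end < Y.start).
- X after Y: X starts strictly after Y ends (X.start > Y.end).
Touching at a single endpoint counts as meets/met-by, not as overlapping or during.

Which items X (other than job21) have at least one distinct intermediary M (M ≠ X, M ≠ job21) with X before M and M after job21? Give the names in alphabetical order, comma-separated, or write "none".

job22, job24, job25, job26, job27, job28, job30

Target job21 = [t=298, t=385].
Intermediaries M with M after job21: job22, job23, job29.
Via job22 — items with X before job22: job25, job26, job27, job28, job30.
Via job23 — items with X before job23: job25, job26, job27, job28, job30.
Via job29 — items with X before job29: job22, job24, job25, job26, job27, job28, job30.
Union: job22, job24, job25, job26, job27, job28, job30.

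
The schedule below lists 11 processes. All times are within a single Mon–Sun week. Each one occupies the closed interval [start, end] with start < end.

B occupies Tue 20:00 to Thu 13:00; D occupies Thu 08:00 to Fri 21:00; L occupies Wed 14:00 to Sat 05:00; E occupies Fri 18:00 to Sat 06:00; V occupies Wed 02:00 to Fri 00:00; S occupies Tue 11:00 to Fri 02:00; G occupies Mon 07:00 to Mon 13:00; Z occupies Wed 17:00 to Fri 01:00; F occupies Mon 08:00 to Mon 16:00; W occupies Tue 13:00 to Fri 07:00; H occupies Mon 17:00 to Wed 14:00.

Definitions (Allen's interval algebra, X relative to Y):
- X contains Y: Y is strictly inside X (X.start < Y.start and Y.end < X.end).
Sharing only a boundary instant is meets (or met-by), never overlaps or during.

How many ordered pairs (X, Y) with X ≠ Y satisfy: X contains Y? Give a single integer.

8

Checking all 110 ordered pairs for relation 'contains'; matching pairs in alphabetical order:
(L, D): L contains D ✓
(L, Z): L contains Z ✓
(S, B): S contains B ✓
(S, V): S contains V ✓
(S, Z): S contains Z ✓
(W, B): W contains B ✓
(W, V): W contains V ✓
(W, Z): W contains Z ✓
Count: 8.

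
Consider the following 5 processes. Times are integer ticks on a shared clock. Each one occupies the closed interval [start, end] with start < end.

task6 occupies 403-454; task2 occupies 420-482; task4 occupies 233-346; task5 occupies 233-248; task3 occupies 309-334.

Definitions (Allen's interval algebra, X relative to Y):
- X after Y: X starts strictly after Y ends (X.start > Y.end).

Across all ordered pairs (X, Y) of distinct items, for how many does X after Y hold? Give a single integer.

7

Checking all 20 ordered pairs for relation 'after'; matching pairs in alphabetical order:
(task2, task3): task2 after task3 ✓
(task2, task4): task2 after task4 ✓
(task2, task5): task2 after task5 ✓
(task3, task5): task3 after task5 ✓
(task6, task3): task6 after task3 ✓
(task6, task4): task6 after task4 ✓
(task6, task5): task6 after task5 ✓
Count: 7.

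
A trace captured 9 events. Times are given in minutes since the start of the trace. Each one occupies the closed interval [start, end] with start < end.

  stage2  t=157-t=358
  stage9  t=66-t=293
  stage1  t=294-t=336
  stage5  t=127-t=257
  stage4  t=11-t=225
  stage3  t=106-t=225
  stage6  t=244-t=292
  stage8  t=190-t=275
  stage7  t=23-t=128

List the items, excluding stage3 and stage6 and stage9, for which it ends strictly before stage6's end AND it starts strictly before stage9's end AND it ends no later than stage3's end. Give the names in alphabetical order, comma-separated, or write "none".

Conditions: its end is strictly before stage6's end (X.end < t=292) AND its start is strictly before stage9's end (X.start < t=293) AND its end is no later than stage3's end (X.end <= t=225).
stage1: end t=336 < t=292? ✗; start t=294 < t=293? ✗; end t=336 <= t=225? ✗ → no.
stage2: end t=358 < t=292? ✗; start t=157 < t=293? ✓; end t=358 <= t=225? ✗ → no.
stage4: end t=225 < t=292? ✓; start t=11 < t=293? ✓; end t=225 <= t=225? ✓ → yes.
stage5: end t=257 < t=292? ✓; start t=127 < t=293? ✓; end t=257 <= t=225? ✗ → no.
stage7: end t=128 < t=292? ✓; start t=23 < t=293? ✓; end t=128 <= t=225? ✓ → yes.
stage8: end t=275 < t=292? ✓; start t=190 < t=293? ✓; end t=275 <= t=225? ✗ → no.
Result: stage4, stage7.

stage4, stage7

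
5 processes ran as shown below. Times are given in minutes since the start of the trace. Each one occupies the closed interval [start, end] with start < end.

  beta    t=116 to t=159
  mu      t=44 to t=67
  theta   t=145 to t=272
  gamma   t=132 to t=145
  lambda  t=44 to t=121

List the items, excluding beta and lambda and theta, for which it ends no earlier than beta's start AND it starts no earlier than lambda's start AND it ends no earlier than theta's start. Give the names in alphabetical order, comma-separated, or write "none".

gamma

Conditions: its end is no earlier than beta's start (X.end >= t=116) AND its start is no earlier than lambda's start (X.start >= t=44) AND its end is no earlier than theta's start (X.end >= t=145).
gamma: end t=145 >= t=116? ✓; start t=132 >= t=44? ✓; end t=145 >= t=145? ✓ → yes.
mu: end t=67 >= t=116? ✗; start t=44 >= t=44? ✓; end t=67 >= t=145? ✗ → no.
Result: gamma.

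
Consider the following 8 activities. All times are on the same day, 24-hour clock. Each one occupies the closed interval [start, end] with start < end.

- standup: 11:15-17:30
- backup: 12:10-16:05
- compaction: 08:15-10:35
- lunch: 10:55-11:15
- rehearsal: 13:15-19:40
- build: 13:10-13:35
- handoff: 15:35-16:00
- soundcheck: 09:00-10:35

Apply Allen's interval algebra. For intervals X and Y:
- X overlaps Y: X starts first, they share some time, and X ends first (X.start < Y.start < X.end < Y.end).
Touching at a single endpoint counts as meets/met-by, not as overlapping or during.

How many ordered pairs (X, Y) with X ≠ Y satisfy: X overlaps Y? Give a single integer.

Checking all 56 ordered pairs for relation 'overlaps'; matching pairs in alphabetical order:
(backup, rehearsal): backup overlaps rehearsal ✓
(build, rehearsal): build overlaps rehearsal ✓
(standup, rehearsal): standup overlaps rehearsal ✓
Count: 3.

3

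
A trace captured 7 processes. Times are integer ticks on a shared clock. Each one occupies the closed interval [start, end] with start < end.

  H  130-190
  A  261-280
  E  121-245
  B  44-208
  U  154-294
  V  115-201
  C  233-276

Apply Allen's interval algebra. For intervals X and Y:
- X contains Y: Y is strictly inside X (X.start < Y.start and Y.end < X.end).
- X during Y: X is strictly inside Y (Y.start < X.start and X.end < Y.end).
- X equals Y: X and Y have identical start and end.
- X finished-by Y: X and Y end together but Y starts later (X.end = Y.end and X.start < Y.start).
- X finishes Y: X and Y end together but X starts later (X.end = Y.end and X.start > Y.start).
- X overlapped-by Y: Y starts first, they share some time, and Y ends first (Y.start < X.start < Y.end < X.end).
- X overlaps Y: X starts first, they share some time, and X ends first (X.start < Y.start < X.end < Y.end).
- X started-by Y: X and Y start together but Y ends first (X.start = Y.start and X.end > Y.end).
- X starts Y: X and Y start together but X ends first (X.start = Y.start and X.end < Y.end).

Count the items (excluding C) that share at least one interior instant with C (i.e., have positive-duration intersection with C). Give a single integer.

3

Target C = [233, 276].
A [261, 280] → overlapped-by → counts.
B [44, 208] → before → no.
E [121, 245] → overlaps → counts.
H [130, 190] → before → no.
U [154, 294] → contains → counts.
V [115, 201] → before → no.
Total: 3.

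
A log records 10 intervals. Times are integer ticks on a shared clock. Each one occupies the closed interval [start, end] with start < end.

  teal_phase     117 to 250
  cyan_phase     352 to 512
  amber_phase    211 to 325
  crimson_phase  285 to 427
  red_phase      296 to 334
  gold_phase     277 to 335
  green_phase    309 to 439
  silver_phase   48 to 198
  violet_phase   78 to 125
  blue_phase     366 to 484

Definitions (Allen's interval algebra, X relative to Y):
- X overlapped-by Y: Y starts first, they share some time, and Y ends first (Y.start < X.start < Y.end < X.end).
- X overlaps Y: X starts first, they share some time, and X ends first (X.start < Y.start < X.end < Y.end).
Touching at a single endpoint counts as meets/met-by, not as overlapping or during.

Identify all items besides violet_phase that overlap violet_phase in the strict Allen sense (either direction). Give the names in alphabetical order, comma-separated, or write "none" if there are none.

teal_phase

Target violet_phase = [78, 125].
amber_phase [211, 325] → after → no.
blue_phase [366, 484] → after → no.
crimson_phase [285, 427] → after → no.
cyan_phase [352, 512] → after → no.
gold_phase [277, 335] → after → no.
green_phase [309, 439] → after → no.
red_phase [296, 334] → after → no.
silver_phase [48, 198] → contains → no.
teal_phase [117, 250] → overlapped-by → yes.
Result: teal_phase.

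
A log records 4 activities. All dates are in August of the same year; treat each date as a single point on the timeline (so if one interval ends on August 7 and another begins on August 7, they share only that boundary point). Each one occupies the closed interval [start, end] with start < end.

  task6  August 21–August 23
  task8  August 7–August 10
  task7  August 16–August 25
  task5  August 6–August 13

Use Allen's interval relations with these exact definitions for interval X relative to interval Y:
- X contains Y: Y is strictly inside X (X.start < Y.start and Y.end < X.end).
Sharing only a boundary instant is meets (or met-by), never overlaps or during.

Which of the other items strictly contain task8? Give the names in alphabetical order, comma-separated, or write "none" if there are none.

task5

Target task8 = [August 7, August 10].
task5 [August 6, August 13] → contains → yes.
task6 [August 21, August 23] → after → no.
task7 [August 16, August 25] → after → no.
Result: task5.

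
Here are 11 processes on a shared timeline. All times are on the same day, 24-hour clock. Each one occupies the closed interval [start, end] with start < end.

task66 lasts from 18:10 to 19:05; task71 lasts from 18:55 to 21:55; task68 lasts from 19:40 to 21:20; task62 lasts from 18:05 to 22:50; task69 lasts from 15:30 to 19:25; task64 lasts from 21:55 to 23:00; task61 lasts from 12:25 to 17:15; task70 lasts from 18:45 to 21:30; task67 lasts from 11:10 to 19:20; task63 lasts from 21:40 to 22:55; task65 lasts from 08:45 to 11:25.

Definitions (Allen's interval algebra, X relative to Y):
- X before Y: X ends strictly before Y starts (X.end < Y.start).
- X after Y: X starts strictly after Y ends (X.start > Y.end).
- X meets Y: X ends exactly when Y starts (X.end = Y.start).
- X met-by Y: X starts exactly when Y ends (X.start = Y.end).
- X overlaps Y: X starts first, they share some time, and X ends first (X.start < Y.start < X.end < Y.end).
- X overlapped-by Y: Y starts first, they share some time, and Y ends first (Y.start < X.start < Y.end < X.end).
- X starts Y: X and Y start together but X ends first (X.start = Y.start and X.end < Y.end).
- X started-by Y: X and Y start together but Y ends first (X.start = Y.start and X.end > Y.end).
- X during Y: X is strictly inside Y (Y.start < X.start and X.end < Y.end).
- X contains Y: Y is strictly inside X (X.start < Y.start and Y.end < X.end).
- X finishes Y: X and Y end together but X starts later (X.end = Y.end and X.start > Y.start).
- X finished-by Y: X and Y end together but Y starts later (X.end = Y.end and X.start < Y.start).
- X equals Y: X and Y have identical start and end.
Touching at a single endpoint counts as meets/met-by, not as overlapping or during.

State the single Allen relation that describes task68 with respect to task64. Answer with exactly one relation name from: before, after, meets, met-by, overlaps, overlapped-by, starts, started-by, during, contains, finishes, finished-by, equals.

before

task68 = [19:40, 21:20]; task64 = [21:55, 23:00].
Compare endpoints: task68.start < task64.start, task68.start < task64.end, task68.end < task64.start, task68.end < task64.end.
That pattern is 'before'.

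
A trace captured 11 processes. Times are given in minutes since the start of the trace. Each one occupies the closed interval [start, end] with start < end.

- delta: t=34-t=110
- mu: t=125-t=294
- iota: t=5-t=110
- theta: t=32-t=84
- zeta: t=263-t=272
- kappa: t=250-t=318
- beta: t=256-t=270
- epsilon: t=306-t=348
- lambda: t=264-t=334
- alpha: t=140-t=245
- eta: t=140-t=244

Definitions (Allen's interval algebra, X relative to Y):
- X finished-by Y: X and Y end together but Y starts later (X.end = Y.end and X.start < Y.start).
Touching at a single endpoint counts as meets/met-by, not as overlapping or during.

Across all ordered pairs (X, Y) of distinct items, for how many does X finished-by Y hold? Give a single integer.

Checking all 110 ordered pairs for relation 'finished-by'; matching pairs in alphabetical order:
(iota, delta): iota finished-by delta ✓
Count: 1.

1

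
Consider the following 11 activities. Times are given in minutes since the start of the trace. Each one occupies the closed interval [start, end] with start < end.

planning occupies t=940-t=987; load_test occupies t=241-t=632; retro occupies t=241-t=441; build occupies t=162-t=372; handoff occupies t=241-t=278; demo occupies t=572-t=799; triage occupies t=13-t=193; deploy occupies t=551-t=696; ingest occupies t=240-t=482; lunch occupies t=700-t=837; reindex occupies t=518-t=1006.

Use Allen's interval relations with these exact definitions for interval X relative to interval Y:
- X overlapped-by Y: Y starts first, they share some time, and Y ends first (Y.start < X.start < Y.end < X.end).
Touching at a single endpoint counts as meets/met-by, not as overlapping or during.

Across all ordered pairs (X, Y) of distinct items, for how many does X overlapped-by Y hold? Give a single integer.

Checking all 110 ordered pairs for relation 'overlapped-by'; matching pairs in alphabetical order:
(build, triage): build overlapped-by triage ✓
(demo, deploy): demo overlapped-by deploy ✓
(demo, load_test): demo overlapped-by load_test ✓
(deploy, load_test): deploy overlapped-by load_test ✓
(ingest, build): ingest overlapped-by build ✓
(load_test, build): load_test overlapped-by build ✓
(load_test, ingest): load_test overlapped-by ingest ✓
(lunch, demo): lunch overlapped-by demo ✓
(reindex, load_test): reindex overlapped-by load_test ✓
(retro, build): retro overlapped-by build ✓
Count: 10.

10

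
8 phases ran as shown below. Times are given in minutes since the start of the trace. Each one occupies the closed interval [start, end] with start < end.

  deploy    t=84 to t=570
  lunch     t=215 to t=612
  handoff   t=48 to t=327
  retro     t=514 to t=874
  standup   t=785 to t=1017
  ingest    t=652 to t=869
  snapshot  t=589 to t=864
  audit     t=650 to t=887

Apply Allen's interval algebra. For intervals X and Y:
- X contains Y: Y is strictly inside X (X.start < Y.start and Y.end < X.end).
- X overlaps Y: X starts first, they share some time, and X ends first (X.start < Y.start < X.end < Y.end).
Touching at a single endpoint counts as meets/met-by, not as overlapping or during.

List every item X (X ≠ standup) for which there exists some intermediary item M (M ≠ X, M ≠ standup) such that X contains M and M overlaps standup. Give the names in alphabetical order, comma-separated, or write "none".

Target standup = [t=785, t=1017].
Intermediaries M with M overlaps standup: audit, ingest, retro, snapshot.
Via audit — items with X contains audit: none.
Via ingest — items with X contains ingest: audit, retro.
Via retro — items with X contains retro: none.
Via snapshot — items with X contains snapshot: retro.
Union: audit, retro.

audit, retro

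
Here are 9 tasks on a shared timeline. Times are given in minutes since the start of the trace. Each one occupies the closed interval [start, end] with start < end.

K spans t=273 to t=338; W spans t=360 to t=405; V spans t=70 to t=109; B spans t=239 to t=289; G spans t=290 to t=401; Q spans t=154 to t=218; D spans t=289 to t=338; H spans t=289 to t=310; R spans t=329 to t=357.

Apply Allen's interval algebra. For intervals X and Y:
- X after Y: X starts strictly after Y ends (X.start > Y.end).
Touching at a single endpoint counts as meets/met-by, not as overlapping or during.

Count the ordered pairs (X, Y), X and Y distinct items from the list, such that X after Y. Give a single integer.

Checking all 72 ordered pairs for relation 'after'; matching pairs in alphabetical order:
(B, Q): B after Q ✓
(B, V): B after V ✓
(D, Q): D after Q ✓
(D, V): D after V ✓
(G, B): G after B ✓
(G, Q): G after Q ✓
(G, V): G after V ✓
(H, Q): H after Q ✓
(H, V): H after V ✓
(K, Q): K after Q ✓
(K, V): K after V ✓
(Q, V): Q after V ✓
(R, B): R after B ✓
(R, H): R after H ✓
(R, Q): R after Q ✓
(R, V): R after V ✓
(W, B): W after B ✓
(W, D): W after D ✓
(W, H): W after H ✓
(W, K): W after K ✓
(W, Q): W after Q ✓
(W, R): W after R ✓
(W, V): W after V ✓
Count: 23.

23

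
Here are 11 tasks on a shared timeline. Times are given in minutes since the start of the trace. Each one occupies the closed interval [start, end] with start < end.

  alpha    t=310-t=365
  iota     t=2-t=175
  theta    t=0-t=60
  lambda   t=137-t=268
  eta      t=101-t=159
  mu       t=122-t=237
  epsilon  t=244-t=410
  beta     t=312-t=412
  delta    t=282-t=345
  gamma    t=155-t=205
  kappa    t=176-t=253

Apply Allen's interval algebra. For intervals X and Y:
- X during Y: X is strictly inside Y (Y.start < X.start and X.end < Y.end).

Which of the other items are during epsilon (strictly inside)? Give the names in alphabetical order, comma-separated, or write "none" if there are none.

alpha, delta

Target epsilon = [t=244, t=410].
alpha [t=310, t=365] → during → yes.
beta [t=312, t=412] → overlapped-by → no.
delta [t=282, t=345] → during → yes.
eta [t=101, t=159] → before → no.
gamma [t=155, t=205] → before → no.
iota [t=2, t=175] → before → no.
kappa [t=176, t=253] → overlaps → no.
lambda [t=137, t=268] → overlaps → no.
mu [t=122, t=237] → before → no.
theta [t=0, t=60] → before → no.
Result: alpha, delta.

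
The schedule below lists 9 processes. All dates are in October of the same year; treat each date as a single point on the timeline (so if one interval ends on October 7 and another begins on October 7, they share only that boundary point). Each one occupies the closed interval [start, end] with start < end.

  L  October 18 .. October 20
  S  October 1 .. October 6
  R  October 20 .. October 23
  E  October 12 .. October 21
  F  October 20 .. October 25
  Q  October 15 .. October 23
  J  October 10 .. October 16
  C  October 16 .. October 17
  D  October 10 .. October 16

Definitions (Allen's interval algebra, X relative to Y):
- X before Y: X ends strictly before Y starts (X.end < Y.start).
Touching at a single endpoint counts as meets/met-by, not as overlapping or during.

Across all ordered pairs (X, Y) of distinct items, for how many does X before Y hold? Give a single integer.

Checking all 72 ordered pairs for relation 'before'; matching pairs in alphabetical order:
(C, F): C before F ✓
(C, L): C before L ✓
(C, R): C before R ✓
(D, F): D before F ✓
(D, L): D before L ✓
(D, R): D before R ✓
(J, F): J before F ✓
(J, L): J before L ✓
(J, R): J before R ✓
(S, C): S before C ✓
(S, D): S before D ✓
(S, E): S before E ✓
(S, F): S before F ✓
(S, J): S before J ✓
(S, L): S before L ✓
(S, Q): S before Q ✓
(S, R): S before R ✓
Count: 17.

17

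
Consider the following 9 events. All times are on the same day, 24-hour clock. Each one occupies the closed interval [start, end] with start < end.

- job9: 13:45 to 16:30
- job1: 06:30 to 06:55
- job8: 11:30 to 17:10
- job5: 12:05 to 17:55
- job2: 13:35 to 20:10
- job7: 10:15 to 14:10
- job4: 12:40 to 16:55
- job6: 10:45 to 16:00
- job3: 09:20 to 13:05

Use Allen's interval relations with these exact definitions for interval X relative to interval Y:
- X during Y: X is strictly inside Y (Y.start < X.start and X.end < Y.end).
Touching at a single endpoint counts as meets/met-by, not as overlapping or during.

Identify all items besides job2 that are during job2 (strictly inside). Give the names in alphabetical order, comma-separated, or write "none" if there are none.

job9

Target job2 = [13:35, 20:10].
job1 [06:30, 06:55] → before → no.
job3 [09:20, 13:05] → before → no.
job4 [12:40, 16:55] → overlaps → no.
job5 [12:05, 17:55] → overlaps → no.
job6 [10:45, 16:00] → overlaps → no.
job7 [10:15, 14:10] → overlaps → no.
job8 [11:30, 17:10] → overlaps → no.
job9 [13:45, 16:30] → during → yes.
Result: job9.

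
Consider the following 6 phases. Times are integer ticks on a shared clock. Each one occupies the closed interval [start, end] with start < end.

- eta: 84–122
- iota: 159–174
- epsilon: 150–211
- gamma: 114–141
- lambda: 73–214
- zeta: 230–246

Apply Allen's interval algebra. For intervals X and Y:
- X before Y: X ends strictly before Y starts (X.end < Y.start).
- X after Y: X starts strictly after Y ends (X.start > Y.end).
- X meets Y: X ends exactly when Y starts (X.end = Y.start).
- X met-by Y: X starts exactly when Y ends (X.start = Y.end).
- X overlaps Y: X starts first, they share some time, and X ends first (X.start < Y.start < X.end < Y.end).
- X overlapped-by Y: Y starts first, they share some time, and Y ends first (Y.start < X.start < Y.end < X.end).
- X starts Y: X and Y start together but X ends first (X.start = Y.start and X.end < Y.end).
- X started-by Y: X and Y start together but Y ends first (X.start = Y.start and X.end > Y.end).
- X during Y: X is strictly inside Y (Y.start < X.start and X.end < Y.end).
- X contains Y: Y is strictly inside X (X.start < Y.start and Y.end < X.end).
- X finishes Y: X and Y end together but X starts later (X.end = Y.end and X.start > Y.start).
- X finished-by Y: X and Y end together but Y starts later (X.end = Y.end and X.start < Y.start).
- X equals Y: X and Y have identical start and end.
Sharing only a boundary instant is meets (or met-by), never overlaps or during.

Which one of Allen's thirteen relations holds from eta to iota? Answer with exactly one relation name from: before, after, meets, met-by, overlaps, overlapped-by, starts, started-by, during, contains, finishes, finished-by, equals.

before

eta = [84, 122]; iota = [159, 174].
Compare endpoints: eta.start < iota.start, eta.start < iota.end, eta.end < iota.start, eta.end < iota.end.
That pattern is 'before'.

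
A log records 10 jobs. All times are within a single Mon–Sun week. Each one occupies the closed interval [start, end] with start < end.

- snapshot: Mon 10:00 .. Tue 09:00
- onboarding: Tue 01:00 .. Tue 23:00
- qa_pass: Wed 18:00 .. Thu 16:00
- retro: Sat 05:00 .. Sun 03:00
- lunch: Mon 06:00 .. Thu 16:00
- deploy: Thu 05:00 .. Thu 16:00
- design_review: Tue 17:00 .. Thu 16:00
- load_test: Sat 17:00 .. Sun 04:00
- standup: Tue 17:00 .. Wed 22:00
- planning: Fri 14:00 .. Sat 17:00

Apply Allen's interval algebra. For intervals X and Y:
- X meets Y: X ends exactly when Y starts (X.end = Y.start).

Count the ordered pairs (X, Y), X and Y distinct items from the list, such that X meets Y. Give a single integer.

1

Checking all 90 ordered pairs for relation 'meets'; matching pairs in alphabetical order:
(planning, load_test): planning meets load_test ✓
Count: 1.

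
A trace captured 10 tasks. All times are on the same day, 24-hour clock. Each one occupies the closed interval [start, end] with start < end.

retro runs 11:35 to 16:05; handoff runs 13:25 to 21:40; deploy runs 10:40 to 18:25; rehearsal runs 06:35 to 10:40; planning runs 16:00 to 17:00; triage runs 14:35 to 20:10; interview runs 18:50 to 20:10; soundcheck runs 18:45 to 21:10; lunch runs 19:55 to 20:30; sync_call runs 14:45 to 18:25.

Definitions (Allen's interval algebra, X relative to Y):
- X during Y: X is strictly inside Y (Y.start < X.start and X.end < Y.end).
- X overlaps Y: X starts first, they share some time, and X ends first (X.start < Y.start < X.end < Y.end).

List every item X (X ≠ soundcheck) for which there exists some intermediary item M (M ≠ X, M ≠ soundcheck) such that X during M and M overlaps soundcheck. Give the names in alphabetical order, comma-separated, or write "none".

planning, sync_call

Target soundcheck = [18:45, 21:10].
Intermediaries M with M overlaps soundcheck: triage.
Via triage — items with X during triage: planning, sync_call.
Union: planning, sync_call.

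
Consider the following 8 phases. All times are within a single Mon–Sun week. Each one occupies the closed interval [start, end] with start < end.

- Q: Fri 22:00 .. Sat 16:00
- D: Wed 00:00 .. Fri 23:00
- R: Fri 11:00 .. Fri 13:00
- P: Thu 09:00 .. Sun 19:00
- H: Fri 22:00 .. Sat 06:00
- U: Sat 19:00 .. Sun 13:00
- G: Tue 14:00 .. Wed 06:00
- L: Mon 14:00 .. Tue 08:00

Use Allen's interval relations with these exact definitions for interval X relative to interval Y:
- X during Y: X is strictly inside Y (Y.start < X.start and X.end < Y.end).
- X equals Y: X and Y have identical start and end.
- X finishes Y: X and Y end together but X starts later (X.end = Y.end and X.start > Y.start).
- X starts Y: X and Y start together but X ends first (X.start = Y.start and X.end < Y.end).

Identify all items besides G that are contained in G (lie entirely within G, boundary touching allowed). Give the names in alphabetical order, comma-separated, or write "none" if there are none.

none

Target G = [Tue 14:00, Wed 06:00].
D [Wed 00:00, Fri 23:00] → overlapped-by → no.
H [Fri 22:00, Sat 06:00] → after → no.
L [Mon 14:00, Tue 08:00] → before → no.
P [Thu 09:00, Sun 19:00] → after → no.
Q [Fri 22:00, Sat 16:00] → after → no.
R [Fri 11:00, Fri 13:00] → after → no.
U [Sat 19:00, Sun 13:00] → after → no.
Result: none.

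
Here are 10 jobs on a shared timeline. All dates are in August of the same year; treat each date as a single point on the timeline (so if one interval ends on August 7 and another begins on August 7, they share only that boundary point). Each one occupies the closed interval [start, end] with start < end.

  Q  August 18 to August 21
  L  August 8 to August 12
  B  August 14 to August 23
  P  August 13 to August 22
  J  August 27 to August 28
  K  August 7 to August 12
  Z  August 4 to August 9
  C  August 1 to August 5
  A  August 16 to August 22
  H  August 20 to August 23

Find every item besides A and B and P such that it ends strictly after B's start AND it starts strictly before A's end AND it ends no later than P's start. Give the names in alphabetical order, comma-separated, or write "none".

Conditions: its end is strictly after B's start (X.end > August 14) AND its start is strictly before A's end (X.start < August 22) AND its end is no later than P's start (X.end <= August 13).
C: end August 5 > August 14? ✗; start August 1 < August 22? ✓; end August 5 <= August 13? ✓ → no.
H: end August 23 > August 14? ✓; start August 20 < August 22? ✓; end August 23 <= August 13? ✗ → no.
J: end August 28 > August 14? ✓; start August 27 < August 22? ✗; end August 28 <= August 13? ✗ → no.
K: end August 12 > August 14? ✗; start August 7 < August 22? ✓; end August 12 <= August 13? ✓ → no.
L: end August 12 > August 14? ✗; start August 8 < August 22? ✓; end August 12 <= August 13? ✓ → no.
Q: end August 21 > August 14? ✓; start August 18 < August 22? ✓; end August 21 <= August 13? ✗ → no.
Z: end August 9 > August 14? ✗; start August 4 < August 22? ✓; end August 9 <= August 13? ✓ → no.
Result: none.

none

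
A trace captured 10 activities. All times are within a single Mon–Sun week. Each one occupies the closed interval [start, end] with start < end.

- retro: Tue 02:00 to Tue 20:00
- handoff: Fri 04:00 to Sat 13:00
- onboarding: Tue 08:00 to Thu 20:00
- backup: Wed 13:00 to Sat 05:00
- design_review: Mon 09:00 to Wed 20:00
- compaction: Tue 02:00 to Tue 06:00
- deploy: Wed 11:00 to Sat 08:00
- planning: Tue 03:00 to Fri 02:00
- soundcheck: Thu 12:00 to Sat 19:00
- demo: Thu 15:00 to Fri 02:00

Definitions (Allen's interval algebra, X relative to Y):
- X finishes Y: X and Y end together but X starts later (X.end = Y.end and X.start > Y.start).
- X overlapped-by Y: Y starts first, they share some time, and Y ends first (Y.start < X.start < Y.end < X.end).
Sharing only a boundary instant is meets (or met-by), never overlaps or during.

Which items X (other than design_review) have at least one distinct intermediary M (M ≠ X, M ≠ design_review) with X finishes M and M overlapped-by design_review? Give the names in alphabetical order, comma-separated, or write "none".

Target design_review = [Mon 09:00, Wed 20:00].
Intermediaries M with M overlapped-by design_review: backup, deploy, onboarding, planning.
Via backup — items with X finishes backup: none.
Via deploy — items with X finishes deploy: none.
Via onboarding — items with X finishes onboarding: none.
Via planning — items with X finishes planning: demo.
Union: demo.

demo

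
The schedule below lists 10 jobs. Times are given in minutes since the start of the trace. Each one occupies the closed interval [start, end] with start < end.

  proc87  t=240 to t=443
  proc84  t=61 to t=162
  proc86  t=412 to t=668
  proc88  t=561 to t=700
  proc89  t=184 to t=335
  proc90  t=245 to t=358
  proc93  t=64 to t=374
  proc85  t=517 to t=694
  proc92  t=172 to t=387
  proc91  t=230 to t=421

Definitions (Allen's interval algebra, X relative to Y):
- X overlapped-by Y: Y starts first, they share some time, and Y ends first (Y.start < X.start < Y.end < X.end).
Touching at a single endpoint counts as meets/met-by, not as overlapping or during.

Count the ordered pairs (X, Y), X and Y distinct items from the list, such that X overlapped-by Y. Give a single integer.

15

Checking all 90 ordered pairs for relation 'overlapped-by'; matching pairs in alphabetical order:
(proc85, proc86): proc85 overlapped-by proc86 ✓
(proc86, proc87): proc86 overlapped-by proc87 ✓
(proc86, proc91): proc86 overlapped-by proc91 ✓
(proc87, proc89): proc87 overlapped-by proc89 ✓
(proc87, proc91): proc87 overlapped-by proc91 ✓
(proc87, proc92): proc87 overlapped-by proc92 ✓
(proc87, proc93): proc87 overlapped-by proc93 ✓
(proc88, proc85): proc88 overlapped-by proc85 ✓
(proc88, proc86): proc88 overlapped-by proc86 ✓
(proc90, proc89): proc90 overlapped-by proc89 ✓
(proc91, proc89): proc91 overlapped-by proc89 ✓
(proc91, proc92): proc91 overlapped-by proc92 ✓
(proc91, proc93): proc91 overlapped-by proc93 ✓
(proc92, proc93): proc92 overlapped-by proc93 ✓
(proc93, proc84): proc93 overlapped-by proc84 ✓
Count: 15.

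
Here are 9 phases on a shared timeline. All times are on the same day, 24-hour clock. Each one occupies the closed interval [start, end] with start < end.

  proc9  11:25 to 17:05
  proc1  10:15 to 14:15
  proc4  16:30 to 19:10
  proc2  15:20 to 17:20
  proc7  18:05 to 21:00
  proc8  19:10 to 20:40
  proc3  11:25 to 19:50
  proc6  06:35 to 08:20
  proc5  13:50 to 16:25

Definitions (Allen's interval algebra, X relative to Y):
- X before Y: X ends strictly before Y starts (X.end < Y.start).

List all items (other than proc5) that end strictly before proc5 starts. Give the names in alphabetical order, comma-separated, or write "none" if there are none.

Target proc5 = [13:50, 16:25].
proc1 [10:15, 14:15] → overlaps → no.
proc2 [15:20, 17:20] → overlapped-by → no.
proc3 [11:25, 19:50] → contains → no.
proc4 [16:30, 19:10] → after → no.
proc6 [06:35, 08:20] → before → yes.
proc7 [18:05, 21:00] → after → no.
proc8 [19:10, 20:40] → after → no.
proc9 [11:25, 17:05] → contains → no.
Result: proc6.

proc6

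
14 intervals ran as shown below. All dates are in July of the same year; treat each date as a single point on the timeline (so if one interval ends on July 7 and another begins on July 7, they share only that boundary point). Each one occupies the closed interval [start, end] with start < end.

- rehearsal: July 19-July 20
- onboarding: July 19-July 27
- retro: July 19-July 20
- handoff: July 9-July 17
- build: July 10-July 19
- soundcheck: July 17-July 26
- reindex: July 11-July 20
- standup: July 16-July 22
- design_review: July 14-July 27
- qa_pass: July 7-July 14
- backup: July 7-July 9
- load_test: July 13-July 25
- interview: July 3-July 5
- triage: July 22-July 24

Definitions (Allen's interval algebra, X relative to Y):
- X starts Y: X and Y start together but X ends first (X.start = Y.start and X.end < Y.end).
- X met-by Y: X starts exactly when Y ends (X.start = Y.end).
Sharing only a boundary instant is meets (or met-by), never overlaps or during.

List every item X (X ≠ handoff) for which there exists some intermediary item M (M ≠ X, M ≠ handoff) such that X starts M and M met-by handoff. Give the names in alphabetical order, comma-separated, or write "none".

Target handoff = [July 9, July 17].
Intermediaries M with M met-by handoff: soundcheck.
Via soundcheck — items with X starts soundcheck: none.
Union: none.

none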